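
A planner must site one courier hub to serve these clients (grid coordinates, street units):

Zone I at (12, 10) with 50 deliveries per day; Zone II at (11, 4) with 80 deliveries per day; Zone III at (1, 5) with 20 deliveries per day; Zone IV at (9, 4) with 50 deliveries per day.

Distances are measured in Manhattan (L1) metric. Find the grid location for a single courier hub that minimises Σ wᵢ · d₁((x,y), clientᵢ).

(11, 4)

Manhattan distance separates: Σwᵢ(|x−xᵢ|+|y−yᵢ|) = Σwᵢ|x−xᵢ| + Σwᵢ|y−yᵢ|, so x and y are optimised independently as 1-D weighted medians.
Total weight W = 200; half = 100.
x-coordinate, sorted with cumulative weight:
  x=1 (Zone III, w=20) cum 20
  x=9 (Zone IV, w=50) cum 70
  x=11 (Zone II, w=80) cum 150  ← median
  x=12 (Zone I, w=50) cum 200
⇒ x* = 11
y-coordinate, sorted with cumulative weight:
  y=4 (Zone II, w=80) cum 80
  y=4 (Zone IV, w=50) cum 130  ← median
  y=5 (Zone III, w=20) cum 150
  y=10 (Zone I, w=50) cum 200
⇒ y* = 4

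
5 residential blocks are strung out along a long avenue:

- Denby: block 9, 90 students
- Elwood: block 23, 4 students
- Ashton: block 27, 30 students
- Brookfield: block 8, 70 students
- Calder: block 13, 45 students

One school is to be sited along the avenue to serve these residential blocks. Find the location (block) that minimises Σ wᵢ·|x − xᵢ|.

For a sum of weighted absolute distances on a line, the optimum is the weighted median (not the mean). Total weight W = 239; half-weight = 119.5.
Sort by position and accumulate weight:
  block 8 (Brookfield, w=70) → cum 70
  block 9 (Denby, w=90) → cum 160  ≥ 119.5 → median here
  block 13 (Calder, w=45) → cum 205
  block 23 (Elwood, w=4) → cum 209
  block 27 (Ashton, w=30) → cum 239
Optimal location: block 9.

x = 9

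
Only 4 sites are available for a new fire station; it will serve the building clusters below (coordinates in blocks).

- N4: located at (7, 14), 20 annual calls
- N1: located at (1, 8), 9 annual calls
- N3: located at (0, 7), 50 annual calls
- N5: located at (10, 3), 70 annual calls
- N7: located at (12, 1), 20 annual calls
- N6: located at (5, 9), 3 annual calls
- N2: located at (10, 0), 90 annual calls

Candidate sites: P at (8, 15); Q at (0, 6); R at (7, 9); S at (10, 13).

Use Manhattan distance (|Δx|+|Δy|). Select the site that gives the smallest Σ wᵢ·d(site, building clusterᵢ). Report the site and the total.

Total weighted distance at each candidate:
  P (8, 15): total = 3863
  Q (0, 6): total = 3091
  R (7, 9): total = 2589
  S (10, 13): total = 3183
Minimum is at R with total 2589 blocks.

R, total 2589 blocks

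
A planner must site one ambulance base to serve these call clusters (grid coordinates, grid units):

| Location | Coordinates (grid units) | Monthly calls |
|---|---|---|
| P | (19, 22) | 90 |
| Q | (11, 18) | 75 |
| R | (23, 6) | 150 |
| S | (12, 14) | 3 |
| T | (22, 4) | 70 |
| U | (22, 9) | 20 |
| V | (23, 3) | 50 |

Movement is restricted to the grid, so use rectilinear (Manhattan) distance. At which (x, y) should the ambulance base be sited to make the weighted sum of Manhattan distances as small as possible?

(22, 6)

Manhattan distance separates: Σwᵢ(|x−xᵢ|+|y−yᵢ|) = Σwᵢ|x−xᵢ| + Σwᵢ|y−yᵢ|, so x and y are optimised independently as 1-D weighted medians.
Total weight W = 458; half = 229.
x-coordinate, sorted with cumulative weight:
  x=11 (Q, w=75) cum 75
  x=12 (S, w=3) cum 78
  x=19 (P, w=90) cum 168
  x=22 (T, w=70) cum 238  ← median
  x=22 (U, w=20) cum 258
  x=23 (R, w=150) cum 408
  x=23 (V, w=50) cum 458
⇒ x* = 22
y-coordinate, sorted with cumulative weight:
  y=3 (V, w=50) cum 50
  y=4 (T, w=70) cum 120
  y=6 (R, w=150) cum 270  ← median
  y=9 (U, w=20) cum 290
  y=14 (S, w=3) cum 293
  y=18 (Q, w=75) cum 368
  y=22 (P, w=90) cum 458
⇒ y* = 6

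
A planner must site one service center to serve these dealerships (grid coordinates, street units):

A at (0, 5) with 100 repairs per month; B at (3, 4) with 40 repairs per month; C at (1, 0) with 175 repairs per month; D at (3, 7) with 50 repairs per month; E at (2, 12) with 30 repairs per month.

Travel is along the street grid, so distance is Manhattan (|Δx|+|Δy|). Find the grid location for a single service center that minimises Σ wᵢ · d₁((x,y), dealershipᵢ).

(1, 4)

Manhattan distance separates: Σwᵢ(|x−xᵢ|+|y−yᵢ|) = Σwᵢ|x−xᵢ| + Σwᵢ|y−yᵢ|, so x and y are optimised independently as 1-D weighted medians.
Total weight W = 395; half = 197.5.
x-coordinate, sorted with cumulative weight:
  x=0 (A, w=100) cum 100
  x=1 (C, w=175) cum 275  ← median
  x=2 (E, w=30) cum 305
  x=3 (B, w=40) cum 345
  x=3 (D, w=50) cum 395
⇒ x* = 1
y-coordinate, sorted with cumulative weight:
  y=0 (C, w=175) cum 175
  y=4 (B, w=40) cum 215  ← median
  y=5 (A, w=100) cum 315
  y=7 (D, w=50) cum 365
  y=12 (E, w=30) cum 395
⇒ y* = 4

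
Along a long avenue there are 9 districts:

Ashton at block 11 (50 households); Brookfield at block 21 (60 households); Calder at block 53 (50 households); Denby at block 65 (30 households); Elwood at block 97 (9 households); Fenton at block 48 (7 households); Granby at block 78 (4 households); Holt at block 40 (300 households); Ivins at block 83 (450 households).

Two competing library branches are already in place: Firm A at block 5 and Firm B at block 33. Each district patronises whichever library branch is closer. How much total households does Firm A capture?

50

The indifferent point is the midpoint (5+33)/2 = 19; districts left of it (closer to Firm A at 5) go to Firm A, those right go to Firm B.
  Ashton at 11 (w=50) → Firm A
  Brookfield at 21 (w=60) → Firm B
  Holt at 40 (w=300) → Firm B
  Fenton at 48 (w=7) → Firm B
  Calder at 53 (w=50) → Firm B
  Denby at 65 (w=30) → Firm B
  Granby at 78 (w=4) → Firm B
  Ivins at 83 (w=450) → Firm B
  Elwood at 97 (w=9) → Firm B
Firm A captures 50; Firm B captures 910.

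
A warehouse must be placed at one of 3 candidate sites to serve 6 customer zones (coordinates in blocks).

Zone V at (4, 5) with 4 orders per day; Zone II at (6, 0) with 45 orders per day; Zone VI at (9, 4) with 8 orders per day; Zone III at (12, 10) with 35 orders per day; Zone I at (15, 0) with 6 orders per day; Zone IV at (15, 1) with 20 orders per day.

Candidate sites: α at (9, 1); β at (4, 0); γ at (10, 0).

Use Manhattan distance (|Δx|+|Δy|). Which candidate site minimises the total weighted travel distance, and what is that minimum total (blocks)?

α, total 822 blocks

Total weighted distance at each candidate:
  α (9, 1): total = 822
  β (4, 0): total = 1118
  γ (10, 0): total = 834
Minimum is at α with total 822 blocks.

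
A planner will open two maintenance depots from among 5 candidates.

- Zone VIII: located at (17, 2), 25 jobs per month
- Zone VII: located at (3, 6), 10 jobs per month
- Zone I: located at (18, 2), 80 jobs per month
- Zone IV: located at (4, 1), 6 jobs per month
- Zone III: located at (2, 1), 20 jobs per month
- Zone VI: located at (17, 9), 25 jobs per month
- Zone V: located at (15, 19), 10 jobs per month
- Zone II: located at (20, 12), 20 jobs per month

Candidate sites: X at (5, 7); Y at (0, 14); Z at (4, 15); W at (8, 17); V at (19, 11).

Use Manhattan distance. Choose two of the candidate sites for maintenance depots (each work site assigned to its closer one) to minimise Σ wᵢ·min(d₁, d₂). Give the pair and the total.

Evaluate every pair (each demand assigned to the nearer of the two):
  {X, V}: total = 1587
  {Z, V}: total = 1839
  {Y, V}: total = 1847
  {W, V}: total = 2025
  {X, W}: total = 2897
  {X, Z}: total = 2997
  {X, Y}: total = 3067
  {Z, W}: total = 3959
  {Y, W}: total = 3967
  {Y, Z}: total = 4299
Best pair: {X, V} with total 1587.

{X, V}, total 1587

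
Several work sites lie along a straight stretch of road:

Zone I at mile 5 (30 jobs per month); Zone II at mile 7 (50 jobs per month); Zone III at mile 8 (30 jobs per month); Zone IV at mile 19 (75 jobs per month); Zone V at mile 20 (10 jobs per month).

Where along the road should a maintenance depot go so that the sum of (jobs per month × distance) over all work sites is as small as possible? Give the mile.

For a sum of weighted absolute distances on a line, the optimum is the weighted median (not the mean). Total weight W = 195; half-weight = 97.5.
Sort by position and accumulate weight:
  mile 5 (Zone I, w=30) → cum 30
  mile 7 (Zone II, w=50) → cum 80
  mile 8 (Zone III, w=30) → cum 110  ≥ 97.5 → median here
  mile 19 (Zone IV, w=75) → cum 185
  mile 20 (Zone V, w=10) → cum 195
Optimal location: mile 8.

x = 8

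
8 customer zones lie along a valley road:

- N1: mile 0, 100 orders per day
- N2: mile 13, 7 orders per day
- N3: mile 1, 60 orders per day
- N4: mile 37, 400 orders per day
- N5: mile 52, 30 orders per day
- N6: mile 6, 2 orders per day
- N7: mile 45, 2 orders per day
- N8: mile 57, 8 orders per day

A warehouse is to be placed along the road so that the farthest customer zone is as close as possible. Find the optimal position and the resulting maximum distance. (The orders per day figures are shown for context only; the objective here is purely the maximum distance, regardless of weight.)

The 1-center on a line is the midpoint of the two extreme points: leftmost at 0, rightmost at 57.
Optimal location = (0 + 57)/2 = 28.5; maximum distance = (57 − 0)/2 = 28.5.

location 28.5, max distance 28.5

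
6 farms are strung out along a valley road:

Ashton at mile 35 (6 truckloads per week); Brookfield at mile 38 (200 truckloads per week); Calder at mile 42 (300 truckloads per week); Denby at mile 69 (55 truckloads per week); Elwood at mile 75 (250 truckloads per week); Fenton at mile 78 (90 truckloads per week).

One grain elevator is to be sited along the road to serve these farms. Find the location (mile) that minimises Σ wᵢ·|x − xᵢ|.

x = 42

For a sum of weighted absolute distances on a line, the optimum is the weighted median (not the mean). Total weight W = 901; half-weight = 450.5.
Sort by position and accumulate weight:
  mile 35 (Ashton, w=6) → cum 6
  mile 38 (Brookfield, w=200) → cum 206
  mile 42 (Calder, w=300) → cum 506  ≥ 450.5 → median here
  mile 69 (Denby, w=55) → cum 561
  mile 75 (Elwood, w=250) → cum 811
  mile 78 (Fenton, w=90) → cum 901
Optimal location: mile 42.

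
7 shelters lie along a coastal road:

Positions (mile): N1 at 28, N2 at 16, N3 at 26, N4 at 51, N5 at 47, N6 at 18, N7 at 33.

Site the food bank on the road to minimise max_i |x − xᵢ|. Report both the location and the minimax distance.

The 1-center on a line is the midpoint of the two extreme points: leftmost at 16, rightmost at 51.
Optimal location = (16 + 51)/2 = 33.5; maximum distance = (51 − 16)/2 = 17.5.

location 33.5, max distance 17.5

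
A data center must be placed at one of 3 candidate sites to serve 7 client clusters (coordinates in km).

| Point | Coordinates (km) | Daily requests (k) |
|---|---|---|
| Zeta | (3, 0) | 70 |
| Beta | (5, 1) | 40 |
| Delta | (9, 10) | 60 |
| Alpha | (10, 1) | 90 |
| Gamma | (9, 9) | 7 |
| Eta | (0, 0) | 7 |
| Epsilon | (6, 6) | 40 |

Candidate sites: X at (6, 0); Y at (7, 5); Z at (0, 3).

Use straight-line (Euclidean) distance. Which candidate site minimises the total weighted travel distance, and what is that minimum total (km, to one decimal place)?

Total weighted distance at each candidate:
  X (6, 0): total = 1612.5
  Y (7, 5): total = 1548.3
  Z (0, 3): total = 2479.4
Minimum is at Y with total 1548.3 km.

Y, total 1548.3 km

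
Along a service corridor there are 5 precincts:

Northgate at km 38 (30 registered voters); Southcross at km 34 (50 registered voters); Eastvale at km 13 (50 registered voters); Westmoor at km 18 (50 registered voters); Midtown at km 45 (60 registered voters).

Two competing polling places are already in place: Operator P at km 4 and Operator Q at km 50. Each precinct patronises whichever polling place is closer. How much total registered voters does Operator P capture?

100

The indifferent point is the midpoint (4+50)/2 = 27; precincts left of it (closer to Operator P at 4) go to Operator P, those right go to Operator Q.
  Eastvale at 13 (w=50) → Operator P
  Westmoor at 18 (w=50) → Operator P
  Southcross at 34 (w=50) → Operator Q
  Northgate at 38 (w=30) → Operator Q
  Midtown at 45 (w=60) → Operator Q
Operator P captures 100; Operator Q captures 140.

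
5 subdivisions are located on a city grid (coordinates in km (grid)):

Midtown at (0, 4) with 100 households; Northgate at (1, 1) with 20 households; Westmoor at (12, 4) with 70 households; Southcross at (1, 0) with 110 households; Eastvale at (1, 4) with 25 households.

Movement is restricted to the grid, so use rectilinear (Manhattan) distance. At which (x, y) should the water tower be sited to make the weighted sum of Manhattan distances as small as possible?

Manhattan distance separates: Σwᵢ(|x−xᵢ|+|y−yᵢ|) = Σwᵢ|x−xᵢ| + Σwᵢ|y−yᵢ|, so x and y are optimised independently as 1-D weighted medians.
Total weight W = 325; half = 162.5.
x-coordinate, sorted with cumulative weight:
  x=0 (Midtown, w=100) cum 100
  x=1 (Northgate, w=20) cum 120
  x=1 (Southcross, w=110) cum 230  ← median
  x=1 (Eastvale, w=25) cum 255
  x=12 (Westmoor, w=70) cum 325
⇒ x* = 1
y-coordinate, sorted with cumulative weight:
  y=0 (Southcross, w=110) cum 110
  y=1 (Northgate, w=20) cum 130
  y=4 (Midtown, w=100) cum 230  ← median
  y=4 (Westmoor, w=70) cum 300
  y=4 (Eastvale, w=25) cum 325
⇒ y* = 4

(1, 4)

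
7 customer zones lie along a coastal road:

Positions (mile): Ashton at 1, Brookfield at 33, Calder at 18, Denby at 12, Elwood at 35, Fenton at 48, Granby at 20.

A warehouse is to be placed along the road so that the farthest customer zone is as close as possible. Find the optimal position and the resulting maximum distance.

location 24.5, max distance 23.5

The 1-center on a line is the midpoint of the two extreme points: leftmost at 1, rightmost at 48.
Optimal location = (1 + 48)/2 = 24.5; maximum distance = (48 − 1)/2 = 23.5.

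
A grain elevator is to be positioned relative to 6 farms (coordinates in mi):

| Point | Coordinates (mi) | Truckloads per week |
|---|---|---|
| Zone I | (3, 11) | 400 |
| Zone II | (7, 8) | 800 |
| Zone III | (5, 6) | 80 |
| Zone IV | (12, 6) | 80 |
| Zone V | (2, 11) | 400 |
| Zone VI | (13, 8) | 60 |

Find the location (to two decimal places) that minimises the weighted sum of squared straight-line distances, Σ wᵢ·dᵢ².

The minimiser of Σwᵢ‖p−pᵢ‖² is the weighted centroid p* = (Σwᵢpᵢ)/(Σwᵢ).
Σwᵢ = 1820.
Σwᵢxᵢ = 400·3 + 800·7 + 80·5 + 80·12 + 400·2 + 60·13 = 9740.
Σwᵢyᵢ = 400·11 + 800·8 + 80·6 + 80·6 + 400·11 + 60·8 = 16640.
x* = 9740/1820 = 5.35, y* = 16640/1820 = 9.14.

(5.35, 9.14)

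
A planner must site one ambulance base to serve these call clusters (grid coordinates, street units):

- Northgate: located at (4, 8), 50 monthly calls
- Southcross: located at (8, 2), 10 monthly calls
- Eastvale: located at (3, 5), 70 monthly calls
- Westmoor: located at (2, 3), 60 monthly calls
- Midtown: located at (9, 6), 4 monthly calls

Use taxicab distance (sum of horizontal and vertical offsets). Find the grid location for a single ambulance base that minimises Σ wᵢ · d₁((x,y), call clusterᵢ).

(3, 5)

Manhattan distance separates: Σwᵢ(|x−xᵢ|+|y−yᵢ|) = Σwᵢ|x−xᵢ| + Σwᵢ|y−yᵢ|, so x and y are optimised independently as 1-D weighted medians.
Total weight W = 194; half = 97.
x-coordinate, sorted with cumulative weight:
  x=2 (Westmoor, w=60) cum 60
  x=3 (Eastvale, w=70) cum 130  ← median
  x=4 (Northgate, w=50) cum 180
  x=8 (Southcross, w=10) cum 190
  x=9 (Midtown, w=4) cum 194
⇒ x* = 3
y-coordinate, sorted with cumulative weight:
  y=2 (Southcross, w=10) cum 10
  y=3 (Westmoor, w=60) cum 70
  y=5 (Eastvale, w=70) cum 140  ← median
  y=6 (Midtown, w=4) cum 144
  y=8 (Northgate, w=50) cum 194
⇒ y* = 5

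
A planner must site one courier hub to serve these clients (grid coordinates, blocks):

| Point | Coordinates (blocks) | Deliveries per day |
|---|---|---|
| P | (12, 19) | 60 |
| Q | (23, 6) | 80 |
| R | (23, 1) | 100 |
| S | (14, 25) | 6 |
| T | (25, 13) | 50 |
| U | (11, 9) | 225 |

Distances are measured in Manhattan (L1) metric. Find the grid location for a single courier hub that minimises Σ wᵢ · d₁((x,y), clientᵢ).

(12, 9)

Manhattan distance separates: Σwᵢ(|x−xᵢ|+|y−yᵢ|) = Σwᵢ|x−xᵢ| + Σwᵢ|y−yᵢ|, so x and y are optimised independently as 1-D weighted medians.
Total weight W = 521; half = 260.5.
x-coordinate, sorted with cumulative weight:
  x=11 (U, w=225) cum 225
  x=12 (P, w=60) cum 285  ← median
  x=14 (S, w=6) cum 291
  x=23 (Q, w=80) cum 371
  x=23 (R, w=100) cum 471
  x=25 (T, w=50) cum 521
⇒ x* = 12
y-coordinate, sorted with cumulative weight:
  y=1 (R, w=100) cum 100
  y=6 (Q, w=80) cum 180
  y=9 (U, w=225) cum 405  ← median
  y=13 (T, w=50) cum 455
  y=19 (P, w=60) cum 515
  y=25 (S, w=6) cum 521
⇒ y* = 9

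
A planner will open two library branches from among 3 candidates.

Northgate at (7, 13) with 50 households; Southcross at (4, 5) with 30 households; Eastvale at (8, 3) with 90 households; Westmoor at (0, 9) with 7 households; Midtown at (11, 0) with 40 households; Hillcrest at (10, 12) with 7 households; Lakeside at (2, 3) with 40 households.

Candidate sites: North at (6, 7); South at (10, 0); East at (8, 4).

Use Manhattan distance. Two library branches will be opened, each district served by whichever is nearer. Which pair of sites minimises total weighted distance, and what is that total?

Evaluate every pair (each demand assigned to the nearer of the two):
  {South, East}: total = 1221
  {North, East}: total = 1239
  {North, South}: total = 1399
Best pair: {South, East} with total 1221.

{South, East}, total 1221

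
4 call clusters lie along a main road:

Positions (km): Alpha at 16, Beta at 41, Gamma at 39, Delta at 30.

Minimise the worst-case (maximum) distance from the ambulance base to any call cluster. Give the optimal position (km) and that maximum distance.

location 28.5, max distance 12.5

The 1-center on a line is the midpoint of the two extreme points: leftmost at 16, rightmost at 41.
Optimal location = (16 + 41)/2 = 28.5; maximum distance = (41 − 16)/2 = 12.5.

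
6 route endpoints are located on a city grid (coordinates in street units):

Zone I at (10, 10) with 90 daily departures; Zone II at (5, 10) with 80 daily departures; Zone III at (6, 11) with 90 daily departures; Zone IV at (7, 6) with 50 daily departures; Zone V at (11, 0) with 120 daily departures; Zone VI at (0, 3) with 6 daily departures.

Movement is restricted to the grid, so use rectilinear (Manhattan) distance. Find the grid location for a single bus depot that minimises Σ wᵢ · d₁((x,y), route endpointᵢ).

Manhattan distance separates: Σwᵢ(|x−xᵢ|+|y−yᵢ|) = Σwᵢ|x−xᵢ| + Σwᵢ|y−yᵢ|, so x and y are optimised independently as 1-D weighted medians.
Total weight W = 436; half = 218.
x-coordinate, sorted with cumulative weight:
  x=0 (Zone VI, w=6) cum 6
  x=5 (Zone II, w=80) cum 86
  x=6 (Zone III, w=90) cum 176
  x=7 (Zone IV, w=50) cum 226  ← median
  x=10 (Zone I, w=90) cum 316
  x=11 (Zone V, w=120) cum 436
⇒ x* = 7
y-coordinate, sorted with cumulative weight:
  y=0 (Zone V, w=120) cum 120
  y=3 (Zone VI, w=6) cum 126
  y=6 (Zone IV, w=50) cum 176
  y=10 (Zone I, w=90) cum 266  ← median
  y=10 (Zone II, w=80) cum 346
  y=11 (Zone III, w=90) cum 436
⇒ y* = 10

(7, 10)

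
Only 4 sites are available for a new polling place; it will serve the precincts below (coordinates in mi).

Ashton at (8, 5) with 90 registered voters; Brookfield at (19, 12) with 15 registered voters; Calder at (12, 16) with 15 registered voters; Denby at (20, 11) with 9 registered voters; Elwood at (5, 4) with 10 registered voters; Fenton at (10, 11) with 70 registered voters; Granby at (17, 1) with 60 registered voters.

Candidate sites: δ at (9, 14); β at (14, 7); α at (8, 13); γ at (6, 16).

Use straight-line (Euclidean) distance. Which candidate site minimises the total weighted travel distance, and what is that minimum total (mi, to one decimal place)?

Total weighted distance at each candidate:
  δ (9, 14): total = 2369.6
  β (14, 7): total = 1771.8
  α (8, 13): total = 2263.0
  γ (6, 16): total = 3118.7
Minimum is at β with total 1771.8 mi.

β, total 1771.8 mi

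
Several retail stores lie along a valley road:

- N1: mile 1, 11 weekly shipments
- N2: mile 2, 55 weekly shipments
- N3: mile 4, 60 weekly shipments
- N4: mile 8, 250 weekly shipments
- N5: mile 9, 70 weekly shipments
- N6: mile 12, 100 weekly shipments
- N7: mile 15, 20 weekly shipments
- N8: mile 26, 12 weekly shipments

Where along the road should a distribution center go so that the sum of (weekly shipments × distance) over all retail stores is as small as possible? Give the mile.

For a sum of weighted absolute distances on a line, the optimum is the weighted median (not the mean). Total weight W = 578; half-weight = 289.
Sort by position and accumulate weight:
  mile 1 (N1, w=11) → cum 11
  mile 2 (N2, w=55) → cum 66
  mile 4 (N3, w=60) → cum 126
  mile 8 (N4, w=250) → cum 376  ≥ 289 → median here
  mile 9 (N5, w=70) → cum 446
  mile 12 (N6, w=100) → cum 546
  mile 15 (N7, w=20) → cum 566
  mile 26 (N8, w=12) → cum 578
Optimal location: mile 8.

x = 8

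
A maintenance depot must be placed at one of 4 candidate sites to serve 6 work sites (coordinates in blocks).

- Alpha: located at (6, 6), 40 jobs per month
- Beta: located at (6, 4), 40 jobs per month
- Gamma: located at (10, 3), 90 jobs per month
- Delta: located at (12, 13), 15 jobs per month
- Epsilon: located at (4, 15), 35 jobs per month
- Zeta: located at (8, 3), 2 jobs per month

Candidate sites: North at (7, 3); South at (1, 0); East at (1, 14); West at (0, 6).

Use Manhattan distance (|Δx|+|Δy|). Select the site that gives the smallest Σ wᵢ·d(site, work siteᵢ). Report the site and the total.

Total weighted distance at each candidate:
  North (7, 3): total = 1262
  South (1, 0): total = 2890
  East (1, 14): total = 3276
  West (0, 6): total = 2492
Minimum is at North with total 1262 blocks.

North, total 1262 blocks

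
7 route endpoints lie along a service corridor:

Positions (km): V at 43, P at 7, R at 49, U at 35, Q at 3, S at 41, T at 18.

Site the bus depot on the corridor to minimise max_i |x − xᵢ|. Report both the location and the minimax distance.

location 26, max distance 23

The 1-center on a line is the midpoint of the two extreme points: leftmost at 3, rightmost at 49.
Optimal location = (3 + 49)/2 = 26; maximum distance = (49 − 3)/2 = 23.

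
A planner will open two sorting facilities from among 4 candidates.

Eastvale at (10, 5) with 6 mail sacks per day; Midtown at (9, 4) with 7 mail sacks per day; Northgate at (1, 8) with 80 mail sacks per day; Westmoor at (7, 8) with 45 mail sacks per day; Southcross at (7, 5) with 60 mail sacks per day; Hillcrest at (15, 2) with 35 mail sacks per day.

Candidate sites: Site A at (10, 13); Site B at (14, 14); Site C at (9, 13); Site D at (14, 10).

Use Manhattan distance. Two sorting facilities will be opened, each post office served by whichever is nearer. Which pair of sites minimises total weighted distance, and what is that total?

Evaluate every pair (each demand assigned to the nearer of the two):
  {Site C, Site D}: total = 2387
  {Site B, Site C}: total = 2527
  {Site A, Site D}: total = 2573
  {Site A, Site C}: total = 2626
  {Site A, Site B}: total = 2713
  {Site B, Site D}: total = 2771
Best pair: {Site C, Site D} with total 2387.

{Site C, Site D}, total 2387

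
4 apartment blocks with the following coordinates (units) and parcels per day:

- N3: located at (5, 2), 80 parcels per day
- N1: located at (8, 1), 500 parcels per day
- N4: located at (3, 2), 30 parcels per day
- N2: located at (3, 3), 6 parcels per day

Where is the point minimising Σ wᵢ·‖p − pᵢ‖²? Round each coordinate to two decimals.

The minimiser of Σwᵢ‖p−pᵢ‖² is the weighted centroid p* = (Σwᵢpᵢ)/(Σwᵢ).
Σwᵢ = 616.
Σwᵢxᵢ = 80·5 + 500·8 + 30·3 + 6·3 = 4508.
Σwᵢyᵢ = 80·2 + 500·1 + 30·2 + 6·3 = 738.
x* = 4508/616 = 7.32, y* = 738/616 = 1.20.

(7.32, 1.20)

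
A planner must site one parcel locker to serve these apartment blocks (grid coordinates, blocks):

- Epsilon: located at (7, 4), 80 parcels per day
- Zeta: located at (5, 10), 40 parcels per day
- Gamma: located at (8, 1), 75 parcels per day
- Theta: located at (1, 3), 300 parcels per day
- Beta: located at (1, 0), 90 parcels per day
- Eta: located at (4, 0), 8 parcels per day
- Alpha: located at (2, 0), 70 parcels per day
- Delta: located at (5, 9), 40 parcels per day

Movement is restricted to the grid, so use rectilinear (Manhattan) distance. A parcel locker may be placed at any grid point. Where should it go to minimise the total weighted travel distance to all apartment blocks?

Manhattan distance separates: Σwᵢ(|x−xᵢ|+|y−yᵢ|) = Σwᵢ|x−xᵢ| + Σwᵢ|y−yᵢ|, so x and y are optimised independently as 1-D weighted medians.
Total weight W = 703; half = 351.5.
x-coordinate, sorted with cumulative weight:
  x=1 (Theta, w=300) cum 300
  x=1 (Beta, w=90) cum 390  ← median
  x=2 (Alpha, w=70) cum 460
  x=4 (Eta, w=8) cum 468
  x=5 (Zeta, w=40) cum 508
  x=5 (Delta, w=40) cum 548
  x=7 (Epsilon, w=80) cum 628
  x=8 (Gamma, w=75) cum 703
⇒ x* = 1
y-coordinate, sorted with cumulative weight:
  y=0 (Beta, w=90) cum 90
  y=0 (Eta, w=8) cum 98
  y=0 (Alpha, w=70) cum 168
  y=1 (Gamma, w=75) cum 243
  y=3 (Theta, w=300) cum 543  ← median
  y=4 (Epsilon, w=80) cum 623
  y=9 (Delta, w=40) cum 663
  y=10 (Zeta, w=40) cum 703
⇒ y* = 3

(1, 3)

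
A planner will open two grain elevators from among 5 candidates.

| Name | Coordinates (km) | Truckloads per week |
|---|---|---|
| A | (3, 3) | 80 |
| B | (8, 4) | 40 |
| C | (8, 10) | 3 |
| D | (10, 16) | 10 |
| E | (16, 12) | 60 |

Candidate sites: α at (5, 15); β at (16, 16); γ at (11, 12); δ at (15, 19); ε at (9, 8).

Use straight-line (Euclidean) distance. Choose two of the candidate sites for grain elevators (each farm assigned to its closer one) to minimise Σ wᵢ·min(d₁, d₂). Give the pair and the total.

Evaluate every pair (each demand assigned to the nearer of the two):
  {β, ε}: total = 1096.5
  {γ, ε}: total = 1137.7
  {δ, ε}: total = 1279.0
  {α, ε}: total = 1331.2
  {β, γ}: total = 1597.1
  {α, γ}: total = 1657.1
  {γ, δ}: total = 1657.1
  {α, β}: total = 1737.8
  {α, δ}: total = 1922.1
  {β, δ}: total = 2376.0
Best pair: {β, ε} with total 1096.5.

{β, ε}, total 1096.5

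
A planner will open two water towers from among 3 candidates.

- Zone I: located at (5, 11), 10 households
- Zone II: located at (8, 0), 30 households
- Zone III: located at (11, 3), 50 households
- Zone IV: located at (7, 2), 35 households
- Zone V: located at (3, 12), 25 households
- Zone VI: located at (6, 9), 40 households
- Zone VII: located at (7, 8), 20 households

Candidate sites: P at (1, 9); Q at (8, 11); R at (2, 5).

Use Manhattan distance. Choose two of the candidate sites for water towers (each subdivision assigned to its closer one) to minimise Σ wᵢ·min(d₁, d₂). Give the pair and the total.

{Q, R}, total 1580

Evaluate every pair (each demand assigned to the nearer of the two):
  {Q, R}: total = 1580
  {P, Q}: total = 1625
  {P, R}: total = 1685
Best pair: {Q, R} with total 1580.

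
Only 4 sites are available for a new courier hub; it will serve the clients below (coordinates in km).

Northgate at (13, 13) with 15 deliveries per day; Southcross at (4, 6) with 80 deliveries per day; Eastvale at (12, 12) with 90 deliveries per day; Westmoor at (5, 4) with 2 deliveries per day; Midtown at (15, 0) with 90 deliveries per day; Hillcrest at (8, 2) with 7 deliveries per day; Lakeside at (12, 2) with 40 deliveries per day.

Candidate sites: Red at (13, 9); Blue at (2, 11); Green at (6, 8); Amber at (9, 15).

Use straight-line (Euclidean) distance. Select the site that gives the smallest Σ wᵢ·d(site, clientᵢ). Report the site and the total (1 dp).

Total weighted distance at each candidate:
  Red (13, 9): total = 2295.2
  Blue (2, 11): total = 3664.7
  Green (6, 8): total = 2480.0
  Amber (9, 15): total = 3374.9
Minimum is at Red with total 2295.2 km.

Red, total 2295.2 km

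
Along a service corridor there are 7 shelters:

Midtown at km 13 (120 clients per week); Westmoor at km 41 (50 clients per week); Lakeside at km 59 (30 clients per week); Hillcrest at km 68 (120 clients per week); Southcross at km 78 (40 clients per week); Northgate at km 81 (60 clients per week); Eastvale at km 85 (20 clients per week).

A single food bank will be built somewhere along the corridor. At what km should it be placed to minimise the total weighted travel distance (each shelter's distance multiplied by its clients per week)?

For a sum of weighted absolute distances on a line, the optimum is the weighted median (not the mean). Total weight W = 440; half-weight = 220.
Sort by position and accumulate weight:
  km 13 (Midtown, w=120) → cum 120
  km 41 (Westmoor, w=50) → cum 170
  km 59 (Lakeside, w=30) → cum 200
  km 68 (Hillcrest, w=120) → cum 320  ≥ 220 → median here
  km 78 (Southcross, w=40) → cum 360
  km 81 (Northgate, w=60) → cum 420
  km 85 (Eastvale, w=20) → cum 440
Optimal location: km 68.

x = 68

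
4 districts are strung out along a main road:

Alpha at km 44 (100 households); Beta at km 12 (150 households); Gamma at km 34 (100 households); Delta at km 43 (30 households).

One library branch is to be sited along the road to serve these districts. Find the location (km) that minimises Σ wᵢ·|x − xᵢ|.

For a sum of weighted absolute distances on a line, the optimum is the weighted median (not the mean). Total weight W = 380; half-weight = 190.
Sort by position and accumulate weight:
  km 12 (Beta, w=150) → cum 150
  km 34 (Gamma, w=100) → cum 250  ≥ 190 → median here
  km 43 (Delta, w=30) → cum 280
  km 44 (Alpha, w=100) → cum 380
Optimal location: km 34.

x = 34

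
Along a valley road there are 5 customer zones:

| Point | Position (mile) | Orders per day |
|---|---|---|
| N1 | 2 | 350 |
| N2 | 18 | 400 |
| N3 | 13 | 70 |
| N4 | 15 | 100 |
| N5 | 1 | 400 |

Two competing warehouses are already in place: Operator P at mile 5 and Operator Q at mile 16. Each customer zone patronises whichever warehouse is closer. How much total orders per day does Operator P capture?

The indifferent point is the midpoint (5+16)/2 = 10.5; customer zones left of it (closer to Operator P at 5) go to Operator P, those right go to Operator Q.
  N5 at 1 (w=400) → Operator P
  N1 at 2 (w=350) → Operator P
  N3 at 13 (w=70) → Operator Q
  N4 at 15 (w=100) → Operator Q
  N2 at 18 (w=400) → Operator Q
Operator P captures 750; Operator Q captures 570.

750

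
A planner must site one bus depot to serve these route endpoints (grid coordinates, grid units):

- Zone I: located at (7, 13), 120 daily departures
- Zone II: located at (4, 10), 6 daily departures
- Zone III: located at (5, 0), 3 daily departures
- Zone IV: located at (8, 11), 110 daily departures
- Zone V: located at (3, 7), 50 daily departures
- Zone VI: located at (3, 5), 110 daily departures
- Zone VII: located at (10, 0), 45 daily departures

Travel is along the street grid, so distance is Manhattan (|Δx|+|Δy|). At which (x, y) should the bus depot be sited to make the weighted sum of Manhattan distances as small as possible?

(7, 11)

Manhattan distance separates: Σwᵢ(|x−xᵢ|+|y−yᵢ|) = Σwᵢ|x−xᵢ| + Σwᵢ|y−yᵢ|, so x and y are optimised independently as 1-D weighted medians.
Total weight W = 444; half = 222.
x-coordinate, sorted with cumulative weight:
  x=3 (Zone V, w=50) cum 50
  x=3 (Zone VI, w=110) cum 160
  x=4 (Zone II, w=6) cum 166
  x=5 (Zone III, w=3) cum 169
  x=7 (Zone I, w=120) cum 289  ← median
  x=8 (Zone IV, w=110) cum 399
  x=10 (Zone VII, w=45) cum 444
⇒ x* = 7
y-coordinate, sorted with cumulative weight:
  y=0 (Zone III, w=3) cum 3
  y=0 (Zone VII, w=45) cum 48
  y=5 (Zone VI, w=110) cum 158
  y=7 (Zone V, w=50) cum 208
  y=10 (Zone II, w=6) cum 214
  y=11 (Zone IV, w=110) cum 324  ← median
  y=13 (Zone I, w=120) cum 444
⇒ y* = 11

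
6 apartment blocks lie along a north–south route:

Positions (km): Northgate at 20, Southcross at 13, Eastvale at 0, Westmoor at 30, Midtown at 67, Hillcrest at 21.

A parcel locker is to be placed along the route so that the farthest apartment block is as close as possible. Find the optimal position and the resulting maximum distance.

The 1-center on a line is the midpoint of the two extreme points: leftmost at 0, rightmost at 67.
Optimal location = (0 + 67)/2 = 33.5; maximum distance = (67 − 0)/2 = 33.5.

location 33.5, max distance 33.5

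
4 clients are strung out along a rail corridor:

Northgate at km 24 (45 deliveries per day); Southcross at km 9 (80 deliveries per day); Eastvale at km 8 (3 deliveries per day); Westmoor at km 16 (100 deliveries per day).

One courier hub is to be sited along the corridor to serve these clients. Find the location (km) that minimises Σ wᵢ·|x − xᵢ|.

x = 16

For a sum of weighted absolute distances on a line, the optimum is the weighted median (not the mean). Total weight W = 228; half-weight = 114.
Sort by position and accumulate weight:
  km 8 (Eastvale, w=3) → cum 3
  km 9 (Southcross, w=80) → cum 83
  km 16 (Westmoor, w=100) → cum 183  ≥ 114 → median here
  km 24 (Northgate, w=45) → cum 228
Optimal location: km 16.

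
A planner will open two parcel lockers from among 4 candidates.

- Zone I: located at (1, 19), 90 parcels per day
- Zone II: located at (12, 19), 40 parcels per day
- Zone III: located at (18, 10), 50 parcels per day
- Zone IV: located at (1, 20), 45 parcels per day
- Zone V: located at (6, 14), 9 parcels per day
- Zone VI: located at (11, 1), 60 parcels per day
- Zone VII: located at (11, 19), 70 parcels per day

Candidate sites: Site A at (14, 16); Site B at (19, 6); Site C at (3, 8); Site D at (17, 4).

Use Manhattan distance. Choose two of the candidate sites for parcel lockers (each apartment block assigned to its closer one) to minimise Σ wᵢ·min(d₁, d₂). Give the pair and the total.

{Site A, Site D}, total 3805

Evaluate every pair (each demand assigned to the nearer of the two):
  {Site A, Site D}: total = 3805
  {Site A, Site C}: total = 3901
  {Site A, Site B}: total = 3945
  {Site C, Site D}: total = 4901
  {Site B, Site C}: total = 5041
  {Site B, Site D}: total = 7479
Best pair: {Site A, Site D} with total 3805.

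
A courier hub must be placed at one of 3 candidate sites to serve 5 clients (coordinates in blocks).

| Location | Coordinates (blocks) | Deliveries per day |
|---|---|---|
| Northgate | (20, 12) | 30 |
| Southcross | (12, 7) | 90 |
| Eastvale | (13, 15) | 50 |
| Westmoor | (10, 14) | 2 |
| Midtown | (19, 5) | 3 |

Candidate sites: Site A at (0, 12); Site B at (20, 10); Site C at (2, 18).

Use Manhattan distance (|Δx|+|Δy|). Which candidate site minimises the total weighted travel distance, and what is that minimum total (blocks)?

Site B, total 1696 blocks

Total weighted distance at each candidate:
  Site A (0, 12): total = 3032
  Site B (20, 10): total = 1696
  Site C (2, 18): total = 3424
Minimum is at Site B with total 1696 blocks.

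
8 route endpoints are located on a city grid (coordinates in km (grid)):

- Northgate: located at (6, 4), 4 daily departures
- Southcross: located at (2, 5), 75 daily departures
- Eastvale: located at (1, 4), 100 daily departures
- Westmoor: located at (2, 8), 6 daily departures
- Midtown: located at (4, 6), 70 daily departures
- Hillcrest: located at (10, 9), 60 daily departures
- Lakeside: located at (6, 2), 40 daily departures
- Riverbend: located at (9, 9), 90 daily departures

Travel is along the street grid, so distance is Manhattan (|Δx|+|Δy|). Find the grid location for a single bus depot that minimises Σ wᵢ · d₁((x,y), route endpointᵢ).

(4, 6)

Manhattan distance separates: Σwᵢ(|x−xᵢ|+|y−yᵢ|) = Σwᵢ|x−xᵢ| + Σwᵢ|y−yᵢ|, so x and y are optimised independently as 1-D weighted medians.
Total weight W = 445; half = 222.5.
x-coordinate, sorted with cumulative weight:
  x=1 (Eastvale, w=100) cum 100
  x=2 (Southcross, w=75) cum 175
  x=2 (Westmoor, w=6) cum 181
  x=4 (Midtown, w=70) cum 251  ← median
  x=6 (Northgate, w=4) cum 255
  x=6 (Lakeside, w=40) cum 295
  x=9 (Riverbend, w=90) cum 385
  x=10 (Hillcrest, w=60) cum 445
⇒ x* = 4
y-coordinate, sorted with cumulative weight:
  y=2 (Lakeside, w=40) cum 40
  y=4 (Northgate, w=4) cum 44
  y=4 (Eastvale, w=100) cum 144
  y=5 (Southcross, w=75) cum 219
  y=6 (Midtown, w=70) cum 289  ← median
  y=8 (Westmoor, w=6) cum 295
  y=9 (Hillcrest, w=60) cum 355
  y=9 (Riverbend, w=90) cum 445
⇒ y* = 6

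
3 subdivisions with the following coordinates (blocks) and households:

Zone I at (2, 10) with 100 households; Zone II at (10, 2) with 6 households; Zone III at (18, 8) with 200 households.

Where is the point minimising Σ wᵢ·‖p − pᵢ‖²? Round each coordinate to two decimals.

The minimiser of Σwᵢ‖p−pᵢ‖² is the weighted centroid p* = (Σwᵢpᵢ)/(Σwᵢ).
Σwᵢ = 306.
Σwᵢxᵢ = 100·2 + 6·10 + 200·18 = 3860.
Σwᵢyᵢ = 100·10 + 6·2 + 200·8 = 2612.
x* = 3860/306 = 12.61, y* = 2612/306 = 8.54.

(12.61, 8.54)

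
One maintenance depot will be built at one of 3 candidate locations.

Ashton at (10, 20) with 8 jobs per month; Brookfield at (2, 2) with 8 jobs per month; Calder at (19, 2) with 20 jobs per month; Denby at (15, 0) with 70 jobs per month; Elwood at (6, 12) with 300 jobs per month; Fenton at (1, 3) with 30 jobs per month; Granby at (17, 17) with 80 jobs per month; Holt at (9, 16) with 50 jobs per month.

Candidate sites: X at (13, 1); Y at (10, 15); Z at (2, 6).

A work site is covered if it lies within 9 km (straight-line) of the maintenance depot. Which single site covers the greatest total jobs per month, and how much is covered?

Y, covering 438

Coverage radius r = 9 km; a point is covered iff (Δx)²+(Δy)² ≤ 9² = 81.
  X (13, 1): covers {Calder, Denby} → 90
  Y (10, 15): covers {Ashton, Elwood, Granby, Holt} → 438
  Z (2, 6): covers {Brookfield, Elwood, Fenton} → 338
Maximum coverage at Y: 438 jobs per month.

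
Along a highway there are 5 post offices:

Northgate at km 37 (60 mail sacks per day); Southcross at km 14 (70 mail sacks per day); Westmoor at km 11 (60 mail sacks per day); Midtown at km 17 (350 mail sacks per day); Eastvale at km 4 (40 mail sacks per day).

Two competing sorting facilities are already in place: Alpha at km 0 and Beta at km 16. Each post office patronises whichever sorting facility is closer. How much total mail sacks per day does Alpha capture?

The indifferent point is the midpoint (0+16)/2 = 8; post offices left of it (closer to Alpha at 0) go to Alpha, those right go to Beta.
  Eastvale at 4 (w=40) → Alpha
  Westmoor at 11 (w=60) → Beta
  Southcross at 14 (w=70) → Beta
  Midtown at 17 (w=350) → Beta
  Northgate at 37 (w=60) → Beta
Alpha captures 40; Beta captures 540.

40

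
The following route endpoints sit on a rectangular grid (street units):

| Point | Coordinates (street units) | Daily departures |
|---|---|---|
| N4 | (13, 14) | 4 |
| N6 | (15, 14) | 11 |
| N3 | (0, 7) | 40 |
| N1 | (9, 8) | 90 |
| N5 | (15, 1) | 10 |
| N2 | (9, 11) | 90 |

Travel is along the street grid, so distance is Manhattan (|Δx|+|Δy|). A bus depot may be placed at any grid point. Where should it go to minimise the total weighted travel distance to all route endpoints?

Manhattan distance separates: Σwᵢ(|x−xᵢ|+|y−yᵢ|) = Σwᵢ|x−xᵢ| + Σwᵢ|y−yᵢ|, so x and y are optimised independently as 1-D weighted medians.
Total weight W = 245; half = 122.5.
x-coordinate, sorted with cumulative weight:
  x=0 (N3, w=40) cum 40
  x=9 (N1, w=90) cum 130  ← median
  x=9 (N2, w=90) cum 220
  x=13 (N4, w=4) cum 224
  x=15 (N6, w=11) cum 235
  x=15 (N5, w=10) cum 245
⇒ x* = 9
y-coordinate, sorted with cumulative weight:
  y=1 (N5, w=10) cum 10
  y=7 (N3, w=40) cum 50
  y=8 (N1, w=90) cum 140  ← median
  y=11 (N2, w=90) cum 230
  y=14 (N4, w=4) cum 234
  y=14 (N6, w=11) cum 245
⇒ y* = 8

(9, 8)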